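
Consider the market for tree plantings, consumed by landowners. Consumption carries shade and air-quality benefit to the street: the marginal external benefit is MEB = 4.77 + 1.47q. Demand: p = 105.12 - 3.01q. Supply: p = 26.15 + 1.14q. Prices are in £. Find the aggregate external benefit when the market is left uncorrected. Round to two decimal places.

Market equilibrium (private): 26.15 + 1.14q = 105.12 - 3.01q → q_m = 19.0289.
Total external benefit = ∫₀^{q_m} (4.77 + 1.47q) dq = 4.77×19.0289 + ½×1.47×19.0289² = 356.9106.

£356.91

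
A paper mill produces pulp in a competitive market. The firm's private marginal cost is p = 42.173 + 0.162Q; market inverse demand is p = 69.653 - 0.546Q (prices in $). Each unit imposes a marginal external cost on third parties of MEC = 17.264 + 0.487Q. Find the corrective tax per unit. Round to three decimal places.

Social marginal cost = private MC + MEC = 59.437 + 0.649Q.
Set SMC = demand: 59.437 + 0.649Q = 69.653 - 0.546Q → Q* = 8.5490.
The Pigouvian tax equals MEC at Q*: 17.264 + 0.487×8.5490 = 21.4274.

tax = $21.427 per unit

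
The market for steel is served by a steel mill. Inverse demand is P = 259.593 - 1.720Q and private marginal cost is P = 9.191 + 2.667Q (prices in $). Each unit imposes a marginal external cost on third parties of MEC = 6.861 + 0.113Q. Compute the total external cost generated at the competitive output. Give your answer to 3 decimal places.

$575.686

Market equilibrium (private): 9.191 + 2.667Q = 259.593 - 1.720Q → Q_m = 57.0782.
Total external cost = ∫₀^{Q_m} (6.861 + 0.113Q) dQ = 6.861×57.0782 + ½×0.113×57.0782² = 575.6861.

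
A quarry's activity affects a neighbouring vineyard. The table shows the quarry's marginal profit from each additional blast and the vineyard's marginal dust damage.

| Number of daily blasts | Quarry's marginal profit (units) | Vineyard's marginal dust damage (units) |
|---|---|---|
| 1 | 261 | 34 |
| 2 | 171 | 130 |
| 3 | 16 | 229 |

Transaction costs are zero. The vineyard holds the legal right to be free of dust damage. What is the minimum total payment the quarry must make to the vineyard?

164

Efficient level: marginal profit ≥ marginal dust damage through level 2, so k* = 2.
With the vineyard holding the right, the quarry must at least compensate total damage at k*: 34 + 130 = 164.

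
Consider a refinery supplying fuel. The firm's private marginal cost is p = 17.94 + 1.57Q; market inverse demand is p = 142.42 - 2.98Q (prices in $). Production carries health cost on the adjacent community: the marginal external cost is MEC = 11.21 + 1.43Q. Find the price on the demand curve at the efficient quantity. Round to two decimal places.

Social marginal cost = private MC + MEC = 29.15 + 3.00Q.
Set SMC = demand: 29.15 + 3.00Q = 142.42 - 2.98Q → Q* = 18.9415.
Consumer price on the demand curve at Q*: 142.42 − 2.98×18.9415 = 85.9743.

P = $85.97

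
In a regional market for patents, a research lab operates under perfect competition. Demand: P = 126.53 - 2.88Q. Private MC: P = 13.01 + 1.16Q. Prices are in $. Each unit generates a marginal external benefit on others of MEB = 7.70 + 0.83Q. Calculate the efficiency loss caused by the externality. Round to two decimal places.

Market equilibrium (private): 13.01 + 1.16Q = 126.53 - 2.88Q → Q_m = 28.0990.
Social marginal cost = private MC − MEB = 5.31 + 0.33Q.
Set SMC = demand: 5.31 + 0.33Q = 126.53 - 2.88Q → Q* = 37.7632.
Height of the DWL triangle at Q_m is demand(Q_m) − SMC(Q_m) = MEB(Q_m) = 31.0222.
DWL = ½ × 9.6642 × 31.0222 = 149.9024.

DWL = $149.90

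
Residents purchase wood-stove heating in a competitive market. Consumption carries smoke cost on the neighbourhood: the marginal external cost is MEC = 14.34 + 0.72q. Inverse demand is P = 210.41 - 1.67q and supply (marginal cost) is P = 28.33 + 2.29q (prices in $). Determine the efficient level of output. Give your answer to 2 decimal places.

q* = 35.84

Social marginal benefit = demand − MEC = 196.07 - 2.39q.
Set SMB = MC: 196.07 - 2.39q = 28.33 + 2.29q → q* = 35.8419.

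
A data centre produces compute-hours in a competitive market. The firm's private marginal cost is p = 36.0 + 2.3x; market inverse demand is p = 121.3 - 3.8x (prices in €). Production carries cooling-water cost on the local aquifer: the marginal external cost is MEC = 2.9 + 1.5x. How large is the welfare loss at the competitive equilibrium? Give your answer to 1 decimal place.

DWL = €37.5

Market equilibrium (private): 36.0 + 2.3x = 121.3 - 3.8x → x_m = 13.9836.
Social marginal cost = private MC + MEC = 38.9 + 3.8x.
Set SMC = demand: 38.9 + 3.8x = 121.3 - 3.8x → x* = 10.8421.
Between x* and x_m the wedge SMC − demand runs linearly from 0 to MEC(x_m), so the loss is a triangle.
DWL = ½ × 3.1415 × 23.8754 = 37.5023.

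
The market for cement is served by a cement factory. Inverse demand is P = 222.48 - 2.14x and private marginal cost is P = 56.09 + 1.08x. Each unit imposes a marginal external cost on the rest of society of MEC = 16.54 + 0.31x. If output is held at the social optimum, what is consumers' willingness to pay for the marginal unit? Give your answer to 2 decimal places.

Social marginal cost = private MC + MEC = 72.63 + 1.39x.
Set SMC = demand: 72.63 + 1.39x = 222.48 - 2.14x → x* = 42.4504.
Consumer price on the demand curve at x*: 222.48 − 2.14×42.4504 = 131.6361.

P = 131.64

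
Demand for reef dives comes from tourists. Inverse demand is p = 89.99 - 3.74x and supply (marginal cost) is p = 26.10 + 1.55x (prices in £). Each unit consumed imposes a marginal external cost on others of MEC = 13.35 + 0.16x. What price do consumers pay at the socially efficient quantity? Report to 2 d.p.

Social marginal benefit = demand − MEC = 76.64 - 3.90x.
Set SMB = MC: 76.64 - 3.90x = 26.10 + 1.55x → x* = 9.2734.
Consumer price on the demand curve at x*: 89.99 − 3.74×9.2734 = 55.3075.

P = £55.31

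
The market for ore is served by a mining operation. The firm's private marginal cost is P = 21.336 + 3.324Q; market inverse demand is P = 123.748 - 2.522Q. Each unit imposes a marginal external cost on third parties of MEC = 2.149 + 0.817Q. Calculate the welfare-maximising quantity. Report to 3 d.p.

Q* = 15.048

Social marginal cost = private MC + MEC = 23.485 + 4.141Q.
Set SMC = demand: 23.485 + 4.141Q = 123.748 - 2.522Q → Q* = 15.0477.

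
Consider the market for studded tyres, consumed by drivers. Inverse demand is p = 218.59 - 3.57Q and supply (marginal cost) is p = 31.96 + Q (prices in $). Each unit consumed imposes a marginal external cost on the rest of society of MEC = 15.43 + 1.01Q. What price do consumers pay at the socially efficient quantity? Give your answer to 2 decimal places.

Social marginal benefit = demand − MEC = 203.16 - 4.58Q.
Set SMB = MC: 203.16 - 4.58Q = 31.96 + Q → Q* = 30.6810.
Consumer price on the demand curve at Q*: 218.59 − 3.57×30.6810 = 109.0588.

P = $109.06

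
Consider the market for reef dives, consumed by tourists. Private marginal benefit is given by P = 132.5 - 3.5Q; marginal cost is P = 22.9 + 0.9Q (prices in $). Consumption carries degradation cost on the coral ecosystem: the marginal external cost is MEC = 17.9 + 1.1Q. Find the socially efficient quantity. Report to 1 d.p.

Social marginal benefit = demand − MEC = 114.6 - 4.6Q.
Set SMB = MC: 114.6 - 4.6Q = 22.9 + 0.9Q → Q* = 16.6727.

Q* = 16.7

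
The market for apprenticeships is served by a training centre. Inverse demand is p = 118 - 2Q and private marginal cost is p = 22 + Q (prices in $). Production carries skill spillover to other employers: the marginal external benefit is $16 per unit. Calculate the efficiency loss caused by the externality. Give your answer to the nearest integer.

DWL = $43

Market equilibrium (private): 22 + Q = 118 - 2Q → Q_m = 32.0000.
Social marginal cost = private MC − MEB = 6 + Q.
Set SMC = demand: 6 + Q = 118 - 2Q → Q* = 37.3333.
Between Q* and Q_m the wedge demand − SMC runs linearly from 0 to MEB(Q_m), so the loss is a triangle.
DWL = ½ × 5.3333 × 16.0000 = 42.6664.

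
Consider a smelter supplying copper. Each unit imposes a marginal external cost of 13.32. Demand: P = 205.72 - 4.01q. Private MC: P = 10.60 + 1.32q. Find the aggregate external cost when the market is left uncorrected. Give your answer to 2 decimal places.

487.62

Market equilibrium (private): 10.60 + 1.32q = 205.72 - 4.01q → q_m = 36.6079.
Total external cost = MEC × q_m = 13.32 × 36.6079 = 487.6172.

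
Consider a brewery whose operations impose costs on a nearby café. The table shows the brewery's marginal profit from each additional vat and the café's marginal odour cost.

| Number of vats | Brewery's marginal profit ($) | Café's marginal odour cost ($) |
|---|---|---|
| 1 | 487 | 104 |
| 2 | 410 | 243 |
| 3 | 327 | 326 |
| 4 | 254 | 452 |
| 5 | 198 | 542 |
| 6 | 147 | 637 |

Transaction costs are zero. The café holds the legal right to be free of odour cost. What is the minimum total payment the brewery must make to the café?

$673

Efficient level: marginal profit ≥ marginal odour cost through level 3, so k* = 3.
With the café holding the right, the brewery must at least compensate total damage at k*: 104 + 243 + 326 = 673.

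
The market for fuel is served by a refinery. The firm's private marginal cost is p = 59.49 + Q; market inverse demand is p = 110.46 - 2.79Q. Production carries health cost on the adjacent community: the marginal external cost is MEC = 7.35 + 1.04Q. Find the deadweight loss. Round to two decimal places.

DWL = 47.13

Market equilibrium (private): 59.49 + Q = 110.46 - 2.79Q → Q_m = 13.4485.
Social marginal cost = private MC + MEC = 66.84 + 2.04Q.
Set SMC = demand: 66.84 + 2.04Q = 110.46 - 2.79Q → Q* = 9.0311.
The loss is the area between SMC and demand from Q* to Q_m; with linear curves that's a triangle of height MEC(Q_m).
DWL = ½ × 4.4174 × 21.3365 = 47.1259.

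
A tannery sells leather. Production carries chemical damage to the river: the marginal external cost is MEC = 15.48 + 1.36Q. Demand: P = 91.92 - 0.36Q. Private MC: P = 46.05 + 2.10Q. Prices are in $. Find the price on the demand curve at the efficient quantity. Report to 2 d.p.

P = $89.06

Social marginal cost = private MC + MEC = 61.53 + 3.46Q.
Set SMC = demand: 61.53 + 3.46Q = 91.92 - 0.36Q → Q* = 7.9555.
Consumer price on the demand curve at Q*: 91.92 − 0.36×7.9555 = 89.0560.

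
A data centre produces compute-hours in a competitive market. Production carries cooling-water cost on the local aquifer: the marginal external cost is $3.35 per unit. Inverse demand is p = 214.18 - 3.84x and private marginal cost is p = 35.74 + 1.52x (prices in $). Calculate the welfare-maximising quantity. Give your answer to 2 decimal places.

x* = 32.67

Social marginal cost = private MC + MEC = 39.09 + 1.52x.
Set SMC = demand: 39.09 + 1.52x = 214.18 - 3.84x → x* = 32.6660.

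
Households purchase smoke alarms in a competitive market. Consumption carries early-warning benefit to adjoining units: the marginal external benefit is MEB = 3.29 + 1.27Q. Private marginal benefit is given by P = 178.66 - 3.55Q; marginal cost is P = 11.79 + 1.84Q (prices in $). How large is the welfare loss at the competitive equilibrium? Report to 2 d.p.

Market equilibrium (private): 11.79 + 1.84Q = 178.66 - 3.55Q → Q_m = 30.9592.
Social marginal benefit = demand + MEB = 181.95 - 2.28Q.
Set SMB = MC: 181.95 - 2.28Q = 11.79 + 1.84Q → Q* = 41.3010.
Between Q* and Q_m the wedge SMB − MC runs linearly from 0 to MEB(Q_m), so the loss is a triangle.
DWL = ½ × 10.3418 × 42.6082 = 220.3227.

DWL = $220.32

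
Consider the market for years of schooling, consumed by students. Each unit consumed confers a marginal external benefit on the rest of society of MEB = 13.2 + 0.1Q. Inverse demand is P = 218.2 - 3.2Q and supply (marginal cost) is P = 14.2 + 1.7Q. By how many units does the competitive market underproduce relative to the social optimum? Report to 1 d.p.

Market equilibrium (private): 14.2 + 1.7Q = 218.2 - 3.2Q → Q_m = 41.6327.
Social marginal benefit = demand + MEB = 231.4 - 3.1Q.
Set SMB = MC: 231.4 - 3.1Q = 14.2 + 1.7Q → Q* = 45.2500.
Gap = |41.6327 − 45.2500| = 3.6173.

3.6 units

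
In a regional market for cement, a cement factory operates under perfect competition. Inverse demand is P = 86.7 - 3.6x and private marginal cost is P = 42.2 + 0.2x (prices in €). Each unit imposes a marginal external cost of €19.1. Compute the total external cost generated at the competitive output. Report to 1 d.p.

€223.7

Market equilibrium (private): 42.2 + 0.2x = 86.7 - 3.6x → x_m = 11.7105.
Total external cost = MEC × x_m = 19.1 × 11.7105 = 223.6706.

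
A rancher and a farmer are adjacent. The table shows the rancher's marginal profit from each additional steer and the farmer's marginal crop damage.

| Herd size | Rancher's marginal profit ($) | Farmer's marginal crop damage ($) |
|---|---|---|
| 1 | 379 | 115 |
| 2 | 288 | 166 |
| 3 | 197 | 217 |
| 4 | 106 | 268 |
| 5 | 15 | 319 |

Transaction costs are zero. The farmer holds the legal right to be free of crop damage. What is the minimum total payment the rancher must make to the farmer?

Efficient level: marginal profit ≥ marginal crop damage through level 2, so k* = 2.
With the farmer holding the right, the rancher must at least compensate total damage at k*: 115 + 166 = 281.

$281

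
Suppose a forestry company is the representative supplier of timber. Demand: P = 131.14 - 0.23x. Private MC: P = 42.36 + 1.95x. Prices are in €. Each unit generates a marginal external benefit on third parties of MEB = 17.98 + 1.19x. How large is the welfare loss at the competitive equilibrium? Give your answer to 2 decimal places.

DWL = €2229.60

Market equilibrium (private): 42.36 + 1.95x = 131.14 - 0.23x → x_m = 40.7248.
Social marginal cost = private MC − MEB = 24.38 + 0.76x.
Set SMC = demand: 24.38 + 0.76x = 131.14 - 0.23x → x* = 107.8384.
The loss is the area between SMC and demand from x* to x_m; with linear curves that's a triangle of height MEB(x_m).
DWL = ½ × 67.1136 × 66.4425 = 2229.5977.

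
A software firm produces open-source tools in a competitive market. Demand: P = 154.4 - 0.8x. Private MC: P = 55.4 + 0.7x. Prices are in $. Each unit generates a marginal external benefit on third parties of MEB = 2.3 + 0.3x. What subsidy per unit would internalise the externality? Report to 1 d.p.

Social marginal cost = private MC − MEB = 53.1 + 0.4x.
Set SMC = demand: 53.1 + 0.4x = 154.4 - 0.8x → x* = 84.4167.
The Pigouvian subsidy equals MEB at x*: 2.3 + 0.3×84.4167 = 27.6250.

subsidy = $27.6 per unit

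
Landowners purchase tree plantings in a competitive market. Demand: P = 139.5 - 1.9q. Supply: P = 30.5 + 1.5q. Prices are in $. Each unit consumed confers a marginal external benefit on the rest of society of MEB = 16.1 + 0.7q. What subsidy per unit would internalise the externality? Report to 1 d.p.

subsidy = $48.5 per unit

Social marginal benefit = demand + MEB = 155.6 - 1.2q.
Set SMB = MC: 155.6 - 1.2q = 30.5 + 1.5q → q* = 46.3333.
The Pigouvian subsidy equals MEB at q*: 16.1 + 0.7×46.3333 = 48.5333.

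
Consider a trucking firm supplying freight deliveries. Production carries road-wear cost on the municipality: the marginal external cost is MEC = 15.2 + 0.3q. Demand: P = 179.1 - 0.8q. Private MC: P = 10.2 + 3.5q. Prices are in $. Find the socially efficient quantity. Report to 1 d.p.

q* = 33.4

Social marginal cost = private MC + MEC = 25.4 + 3.8q.
Set SMC = demand: 25.4 + 3.8q = 179.1 - 0.8q → q* = 33.4130.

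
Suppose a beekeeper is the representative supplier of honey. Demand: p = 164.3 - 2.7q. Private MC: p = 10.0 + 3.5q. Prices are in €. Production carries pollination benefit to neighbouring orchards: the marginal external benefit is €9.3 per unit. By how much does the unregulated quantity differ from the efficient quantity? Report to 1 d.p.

Market equilibrium (private): 10.0 + 3.5q = 164.3 - 2.7q → q_m = 24.8871.
Social marginal cost = private MC − MEB = 0.7 + 3.5q.
Set SMC = demand: 0.7 + 3.5q = 164.3 - 2.7q → q* = 26.3871.
Gap = |24.8871 − 26.3871| = 1.5000.

1.5 units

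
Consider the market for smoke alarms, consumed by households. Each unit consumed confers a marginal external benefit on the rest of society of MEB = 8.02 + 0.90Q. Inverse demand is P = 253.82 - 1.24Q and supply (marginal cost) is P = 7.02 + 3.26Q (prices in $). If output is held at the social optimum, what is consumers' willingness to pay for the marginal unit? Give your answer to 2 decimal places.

Social marginal benefit = demand + MEB = 261.84 - 0.34Q.
Set SMB = MC: 261.84 - 0.34Q = 7.02 + 3.26Q → Q* = 70.7833.
Consumer price on the demand curve at Q*: 253.82 − 1.24×70.7833 = 166.0487.

P = $166.05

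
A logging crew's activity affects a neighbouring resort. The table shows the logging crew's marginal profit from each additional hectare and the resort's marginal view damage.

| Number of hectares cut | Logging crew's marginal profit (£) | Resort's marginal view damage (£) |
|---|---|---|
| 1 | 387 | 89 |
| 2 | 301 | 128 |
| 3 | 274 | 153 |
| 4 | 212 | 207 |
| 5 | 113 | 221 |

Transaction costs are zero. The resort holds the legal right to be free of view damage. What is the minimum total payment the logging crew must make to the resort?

£577

Efficient level: marginal profit ≥ marginal view damage through level 4, so k* = 4.
With the resort holding the right, the logging crew must at least compensate total damage at k*: 89 + 128 + 153 + 207 = 577.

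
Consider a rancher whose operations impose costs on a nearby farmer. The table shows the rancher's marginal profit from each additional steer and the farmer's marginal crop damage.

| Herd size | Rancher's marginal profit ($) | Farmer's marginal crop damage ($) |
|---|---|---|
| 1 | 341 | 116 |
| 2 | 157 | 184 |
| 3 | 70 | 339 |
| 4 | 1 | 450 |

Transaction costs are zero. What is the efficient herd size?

Bargaining reaches the level where marginal profit last exceeds marginal crop damage.
That holds through level 1 (341 ≥ 116) but not at 2 (157 < 184).

1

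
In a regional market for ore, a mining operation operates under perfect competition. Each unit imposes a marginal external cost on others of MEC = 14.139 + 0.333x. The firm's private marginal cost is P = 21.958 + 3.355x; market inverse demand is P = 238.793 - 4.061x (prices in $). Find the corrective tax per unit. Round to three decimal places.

tax = $22.850 per unit

Social marginal cost = private MC + MEC = 36.097 + 3.688x.
Set SMC = demand: 36.097 + 3.688x = 238.793 - 4.061x → x* = 26.1577.
The Pigouvian tax equals MEC at x*: 14.139 + 0.333×26.1577 = 22.8495.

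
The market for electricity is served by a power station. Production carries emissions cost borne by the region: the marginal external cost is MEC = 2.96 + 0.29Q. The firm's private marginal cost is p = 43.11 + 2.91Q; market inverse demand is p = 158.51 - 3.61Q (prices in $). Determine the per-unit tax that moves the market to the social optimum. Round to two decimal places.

Social marginal cost = private MC + MEC = 46.07 + 3.20Q.
Set SMC = demand: 46.07 + 3.20Q = 158.51 - 3.61Q → Q* = 16.5110.
The Pigouvian tax equals MEC at Q*: 2.96 + 0.29×16.5110 = 7.7482.

tax = $7.75 per unit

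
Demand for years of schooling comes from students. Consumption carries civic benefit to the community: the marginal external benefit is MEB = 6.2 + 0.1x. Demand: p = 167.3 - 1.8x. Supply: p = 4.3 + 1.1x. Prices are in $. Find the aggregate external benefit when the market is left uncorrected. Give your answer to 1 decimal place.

$506.4

Market equilibrium (private): 4.3 + 1.1x = 167.3 - 1.8x → x_m = 56.2069.
Total external benefit = ∫₀^{x_m} (6.2 + 0.1x) dx = 6.2×56.2069 + ½×0.1×56.2069² = 506.4436.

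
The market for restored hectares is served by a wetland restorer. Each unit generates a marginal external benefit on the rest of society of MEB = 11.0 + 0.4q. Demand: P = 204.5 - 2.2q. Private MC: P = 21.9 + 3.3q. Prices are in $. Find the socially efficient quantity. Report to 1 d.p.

Social marginal cost = private MC − MEB = 10.9 + 2.9q.
Set SMC = demand: 10.9 + 2.9q = 204.5 - 2.2q → q* = 37.9608.

q* = 38.0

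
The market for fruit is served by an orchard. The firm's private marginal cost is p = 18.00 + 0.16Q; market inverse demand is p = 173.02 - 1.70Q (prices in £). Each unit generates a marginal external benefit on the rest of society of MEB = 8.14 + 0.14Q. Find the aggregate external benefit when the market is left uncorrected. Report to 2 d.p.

Market equilibrium (private): 18.00 + 0.16Q = 173.02 - 1.70Q → Q_m = 83.3441.
Total external benefit = ∫₀^{Q_m} (8.14 + 0.14Q) dQ = 8.14×83.3441 + ½×0.14×83.3441² = 1164.6577.

£1164.66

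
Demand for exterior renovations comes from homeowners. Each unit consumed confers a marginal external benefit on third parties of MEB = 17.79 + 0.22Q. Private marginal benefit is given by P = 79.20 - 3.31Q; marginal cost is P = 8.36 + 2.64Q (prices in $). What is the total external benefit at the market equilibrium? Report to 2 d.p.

$227.40

Market equilibrium (private): 8.36 + 2.64Q = 79.20 - 3.31Q → Q_m = 11.9059.
Total external benefit = ∫₀^{Q_m} (17.79 + 0.22Q) dQ = 17.79×11.9059 + ½×0.22×11.9059² = 227.3985.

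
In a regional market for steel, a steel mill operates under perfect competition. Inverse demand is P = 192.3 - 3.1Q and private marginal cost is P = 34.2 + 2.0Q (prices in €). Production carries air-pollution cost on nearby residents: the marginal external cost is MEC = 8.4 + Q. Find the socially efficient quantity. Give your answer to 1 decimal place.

Q* = 24.5

Social marginal cost = private MC + MEC = 42.6 + 3.0Q.
Set SMC = demand: 42.6 + 3.0Q = 192.3 - 3.1Q → Q* = 24.5410.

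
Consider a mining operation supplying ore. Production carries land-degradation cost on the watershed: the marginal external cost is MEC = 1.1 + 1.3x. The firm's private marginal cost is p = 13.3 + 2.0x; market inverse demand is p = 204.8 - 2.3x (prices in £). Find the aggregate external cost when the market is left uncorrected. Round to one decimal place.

£1338.2

Market equilibrium (private): 13.3 + 2.0x = 204.8 - 2.3x → x_m = 44.5349.
Total external cost = ∫₀^{x_m} (1.1 + 1.3x) dx = 1.1×44.5349 + ½×1.3×44.5349² = 1338.1706.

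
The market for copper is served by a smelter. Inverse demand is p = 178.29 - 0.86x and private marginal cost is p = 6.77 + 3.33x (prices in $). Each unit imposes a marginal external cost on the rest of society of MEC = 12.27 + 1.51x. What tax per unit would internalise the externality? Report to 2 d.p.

tax = $54.46 per unit

Social marginal cost = private MC + MEC = 19.04 + 4.84x.
Set SMC = demand: 19.04 + 4.84x = 178.29 - 0.86x → x* = 27.9386.
The Pigouvian tax equals MEC at x*: 12.27 + 1.51×27.9386 = 54.4573.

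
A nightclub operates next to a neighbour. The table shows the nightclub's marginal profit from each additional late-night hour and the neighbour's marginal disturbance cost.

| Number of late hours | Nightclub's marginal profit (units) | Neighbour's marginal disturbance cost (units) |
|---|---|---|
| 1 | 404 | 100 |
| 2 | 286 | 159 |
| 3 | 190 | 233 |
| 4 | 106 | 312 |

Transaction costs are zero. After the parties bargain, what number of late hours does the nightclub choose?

Bargaining reaches the level where marginal profit last exceeds marginal disturbance cost.
That holds through level 2 (286 ≥ 159) but not at 3 (190 < 233).

2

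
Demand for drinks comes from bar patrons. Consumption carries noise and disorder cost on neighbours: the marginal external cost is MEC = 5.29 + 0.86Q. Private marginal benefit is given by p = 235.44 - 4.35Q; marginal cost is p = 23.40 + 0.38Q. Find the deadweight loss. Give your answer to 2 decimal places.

DWL = 171.93

Market equilibrium (private): 23.40 + 0.38Q = 235.44 - 4.35Q → Q_m = 44.8288.
Social marginal benefit = demand − MEC = 230.15 - 5.21Q.
Set SMB = MC: 230.15 - 5.21Q = 23.40 + 0.38Q → Q* = 36.9857.
Height of the DWL triangle at Q_m is MC(Q_m) − SMB(Q_m) = MEC(Q_m) = 43.8427.
DWL = ½ × 7.8431 × 43.8427 = 171.9313.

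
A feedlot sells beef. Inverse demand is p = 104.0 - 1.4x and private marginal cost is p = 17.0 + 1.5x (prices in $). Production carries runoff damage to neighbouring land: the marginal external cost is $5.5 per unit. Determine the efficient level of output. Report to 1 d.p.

x* = 28.1

Social marginal cost = private MC + MEC = 22.5 + 1.5x.
Set SMC = demand: 22.5 + 1.5x = 104.0 - 1.4x → x* = 28.1034.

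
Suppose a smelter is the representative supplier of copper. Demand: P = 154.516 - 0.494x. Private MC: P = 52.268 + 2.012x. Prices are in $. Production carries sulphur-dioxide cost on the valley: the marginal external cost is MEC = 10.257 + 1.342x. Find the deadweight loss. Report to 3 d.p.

Market equilibrium (private): 52.268 + 2.012x = 154.516 - 0.494x → x_m = 40.8013.
Social marginal cost = private MC + MEC = 62.525 + 3.354x.
Set SMC = demand: 62.525 + 3.354x = 154.516 - 0.494x → x* = 23.9062.
The loss is the area between SMC and demand from x* to x_m; with linear curves that's a triangle of height MEC(x_m).
DWL = ½ × 16.8951 × 65.0123 = 549.1947.

DWL = $549.195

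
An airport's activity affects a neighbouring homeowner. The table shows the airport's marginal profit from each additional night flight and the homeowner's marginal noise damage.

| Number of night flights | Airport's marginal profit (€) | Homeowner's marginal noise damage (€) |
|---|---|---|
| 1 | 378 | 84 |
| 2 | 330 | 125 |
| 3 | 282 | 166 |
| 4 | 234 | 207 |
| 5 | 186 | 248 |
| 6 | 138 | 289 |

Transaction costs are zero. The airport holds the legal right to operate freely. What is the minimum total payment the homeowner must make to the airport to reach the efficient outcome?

€324

Left alone the airport would choose level 6 (marginal profit stays positive).
Efficient level: k* = 4 (marginal profit ≥ marginal noise damage through 4).
The homeowner must at least cover the airport's forgone profit from cutting 6→4: 186 + 138 = 324.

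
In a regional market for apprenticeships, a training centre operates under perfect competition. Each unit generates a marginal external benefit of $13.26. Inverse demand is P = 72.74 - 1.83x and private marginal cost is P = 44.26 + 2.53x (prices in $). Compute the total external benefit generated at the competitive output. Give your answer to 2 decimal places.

Market equilibrium (private): 44.26 + 2.53x = 72.74 - 1.83x → x_m = 6.5321.
Total external benefit = MEB × x_m = 13.26 × 6.5321 = 86.6156.

$86.62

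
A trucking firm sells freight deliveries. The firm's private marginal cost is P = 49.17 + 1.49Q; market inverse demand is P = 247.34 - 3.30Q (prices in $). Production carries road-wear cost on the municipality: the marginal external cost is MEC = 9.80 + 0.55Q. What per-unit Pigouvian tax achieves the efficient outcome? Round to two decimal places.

tax = $29.20 per unit

Social marginal cost = private MC + MEC = 58.97 + 2.04Q.
Set SMC = demand: 58.97 + 2.04Q = 247.34 - 3.30Q → Q* = 35.2753.
The Pigouvian tax equals MEC at Q*: 9.80 + 0.55×35.2753 = 29.2014.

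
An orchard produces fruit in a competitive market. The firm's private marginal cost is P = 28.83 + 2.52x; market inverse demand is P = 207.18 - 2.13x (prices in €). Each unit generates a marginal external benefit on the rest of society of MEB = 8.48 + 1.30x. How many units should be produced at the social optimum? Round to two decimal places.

x* = 55.77

Social marginal cost = private MC − MEB = 20.35 + 1.22x.
Set SMC = demand: 20.35 + 1.22x = 207.18 - 2.13x → x* = 55.7701.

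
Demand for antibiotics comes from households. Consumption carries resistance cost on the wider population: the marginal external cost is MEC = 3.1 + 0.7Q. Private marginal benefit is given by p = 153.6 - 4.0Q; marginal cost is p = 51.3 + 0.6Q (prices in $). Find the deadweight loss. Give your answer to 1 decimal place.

Market equilibrium (private): 51.3 + 0.6Q = 153.6 - 4.0Q → Q_m = 22.2391.
Social marginal benefit = demand − MEC = 150.5 - 4.7Q.
Set SMB = MC: 150.5 - 4.7Q = 51.3 + 0.6Q → Q* = 18.7170.
Height of the DWL triangle at Q_m is MC(Q_m) − SMB(Q_m) = MEC(Q_m) = 18.6674.
DWL = ½ × 3.5221 × 18.6674 = 32.8742.

DWL = $32.9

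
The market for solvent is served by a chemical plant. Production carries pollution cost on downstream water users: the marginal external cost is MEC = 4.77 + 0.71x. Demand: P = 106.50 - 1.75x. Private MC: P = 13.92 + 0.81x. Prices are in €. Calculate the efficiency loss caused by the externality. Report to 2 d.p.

Market equilibrium (private): 13.92 + 0.81x = 106.50 - 1.75x → x_m = 36.1641.
Social marginal cost = private MC + MEC = 18.69 + 1.52x.
Set SMC = demand: 18.69 + 1.52x = 106.50 - 1.75x → x* = 26.8532.
The welfare-loss triangle has base |x_m − x*| and height MEC(x_m) (the vertical gap between SMC and demand is zero at x* and MEC at x_m).
DWL = ½ × 9.3109 × 30.4465 = 141.7422.

DWL = €141.74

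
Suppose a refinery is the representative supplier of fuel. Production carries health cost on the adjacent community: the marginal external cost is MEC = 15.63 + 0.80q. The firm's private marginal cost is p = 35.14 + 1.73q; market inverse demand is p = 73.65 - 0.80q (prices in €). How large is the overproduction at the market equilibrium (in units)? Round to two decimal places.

8.35 units

Market equilibrium (private): 35.14 + 1.73q = 73.65 - 0.80q → q_m = 15.2213.
Social marginal cost = private MC + MEC = 50.77 + 2.53q.
Set SMC = demand: 50.77 + 2.53q = 73.65 - 0.80q → q* = 6.8709.
Gap = |15.2213 − 6.8709| = 8.3504.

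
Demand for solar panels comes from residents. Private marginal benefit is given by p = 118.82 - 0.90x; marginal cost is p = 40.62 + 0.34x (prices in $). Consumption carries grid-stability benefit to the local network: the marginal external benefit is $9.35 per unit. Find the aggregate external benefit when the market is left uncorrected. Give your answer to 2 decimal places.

$589.65

Market equilibrium (private): 40.62 + 0.34x = 118.82 - 0.90x → x_m = 63.0645.
Total external benefit = MEB × x_m = 9.35 × 63.0645 = 589.6531.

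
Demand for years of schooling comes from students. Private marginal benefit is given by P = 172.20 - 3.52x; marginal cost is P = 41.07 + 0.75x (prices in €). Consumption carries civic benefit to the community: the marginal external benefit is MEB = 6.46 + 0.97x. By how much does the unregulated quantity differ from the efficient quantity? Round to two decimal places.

10.98 units

Market equilibrium (private): 41.07 + 0.75x = 172.20 - 3.52x → x_m = 30.7096.
Social marginal benefit = demand + MEB = 178.66 - 2.55x.
Set SMB = MC: 178.66 - 2.55x = 41.07 + 0.75x → x* = 41.6939.
Gap = |30.7096 − 41.6939| = 10.9843.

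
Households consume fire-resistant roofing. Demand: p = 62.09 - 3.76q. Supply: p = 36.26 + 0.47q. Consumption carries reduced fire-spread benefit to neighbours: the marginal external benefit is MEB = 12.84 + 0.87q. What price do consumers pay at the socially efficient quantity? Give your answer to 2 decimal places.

P = 18.82

Social marginal benefit = demand + MEB = 74.93 - 2.89q.
Set SMB = MC: 74.93 - 2.89q = 36.26 + 0.47q → q* = 11.5089.
Consumer price on the demand curve at q*: 62.09 − 3.76×11.5089 = 18.8165.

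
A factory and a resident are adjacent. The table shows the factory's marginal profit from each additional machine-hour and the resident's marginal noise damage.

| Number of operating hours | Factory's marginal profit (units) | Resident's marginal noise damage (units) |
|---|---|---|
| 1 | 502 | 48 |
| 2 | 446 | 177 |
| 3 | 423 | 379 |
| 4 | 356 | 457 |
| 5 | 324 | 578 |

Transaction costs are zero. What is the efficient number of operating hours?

3

Bargaining reaches the level where marginal profit last exceeds marginal noise damage.
That holds through level 3 (423 ≥ 379) but not at 4 (356 < 457).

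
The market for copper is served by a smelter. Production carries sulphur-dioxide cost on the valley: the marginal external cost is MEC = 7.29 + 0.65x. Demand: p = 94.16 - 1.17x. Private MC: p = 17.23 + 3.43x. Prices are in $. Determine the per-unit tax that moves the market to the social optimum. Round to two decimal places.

Social marginal cost = private MC + MEC = 24.52 + 4.08x.
Set SMC = demand: 24.52 + 4.08x = 94.16 - 1.17x → x* = 13.2648.
The Pigouvian tax equals MEC at x*: 7.29 + 0.65×13.2648 = 15.9121.

tax = $15.91 per unit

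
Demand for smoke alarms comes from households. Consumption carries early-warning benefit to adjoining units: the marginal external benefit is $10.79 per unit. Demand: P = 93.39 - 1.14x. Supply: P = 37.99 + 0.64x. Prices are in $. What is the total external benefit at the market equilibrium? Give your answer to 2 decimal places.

Market equilibrium (private): 37.99 + 0.64x = 93.39 - 1.14x → x_m = 31.1236.
Total external benefit = MEB × x_m = 10.79 × 31.1236 = 335.8236.

$335.82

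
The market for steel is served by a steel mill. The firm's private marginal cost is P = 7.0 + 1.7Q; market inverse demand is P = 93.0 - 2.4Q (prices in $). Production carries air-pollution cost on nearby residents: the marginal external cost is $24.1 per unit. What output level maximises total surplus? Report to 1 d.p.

Q* = 15.1

Social marginal cost = private MC + MEC = 31.1 + 1.7Q.
Set SMC = demand: 31.1 + 1.7Q = 93.0 - 2.4Q → Q* = 15.0976.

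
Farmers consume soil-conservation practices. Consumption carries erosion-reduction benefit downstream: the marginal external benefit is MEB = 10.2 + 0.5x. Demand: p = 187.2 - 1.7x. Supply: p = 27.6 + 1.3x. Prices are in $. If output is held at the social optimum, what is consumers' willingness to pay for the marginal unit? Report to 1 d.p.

P = $71.7

Social marginal benefit = demand + MEB = 197.4 - 1.2x.
Set SMB = MC: 197.4 - 1.2x = 27.6 + 1.3x → x* = 67.9200.
Consumer price on the demand curve at x*: 187.2 − 1.7×67.9200 = 71.7360.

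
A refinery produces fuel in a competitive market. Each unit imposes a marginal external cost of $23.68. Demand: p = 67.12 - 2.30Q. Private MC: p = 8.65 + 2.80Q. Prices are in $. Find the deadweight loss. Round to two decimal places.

DWL = $54.97

Market equilibrium (private): 8.65 + 2.80Q = 67.12 - 2.30Q → Q_m = 11.4647.
Social marginal cost = private MC + MEC = 32.33 + 2.80Q.
Set SMC = demand: 32.33 + 2.80Q = 67.12 - 2.30Q → Q* = 6.8216.
Height of the DWL triangle at Q_m is SMC(Q_m) − demand(Q_m) = MEC(Q_m) = 23.6800.
DWL = ½ × 4.6431 × 23.6800 = 54.9743.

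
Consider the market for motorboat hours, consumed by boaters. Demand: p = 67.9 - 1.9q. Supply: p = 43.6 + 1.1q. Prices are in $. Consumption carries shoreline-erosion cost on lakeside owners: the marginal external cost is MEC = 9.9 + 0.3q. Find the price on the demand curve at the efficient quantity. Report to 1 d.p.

P = $59.6

Social marginal benefit = demand − MEC = 58.0 - 2.2q.
Set SMB = MC: 58.0 - 2.2q = 43.6 + 1.1q → q* = 4.3636.
Consumer price on the demand curve at q*: 67.9 − 1.9×4.3636 = 59.6092.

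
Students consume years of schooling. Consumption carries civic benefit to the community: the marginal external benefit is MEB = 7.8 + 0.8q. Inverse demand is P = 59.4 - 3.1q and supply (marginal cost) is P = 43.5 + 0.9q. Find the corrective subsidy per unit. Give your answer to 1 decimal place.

subsidy = 13.7 per unit

Social marginal benefit = demand + MEB = 67.2 - 2.3q.
Set SMB = MC: 67.2 - 2.3q = 43.5 + 0.9q → q* = 7.4063.
The Pigouvian subsidy equals MEB at q*: 7.8 + 0.8×7.4063 = 13.7250.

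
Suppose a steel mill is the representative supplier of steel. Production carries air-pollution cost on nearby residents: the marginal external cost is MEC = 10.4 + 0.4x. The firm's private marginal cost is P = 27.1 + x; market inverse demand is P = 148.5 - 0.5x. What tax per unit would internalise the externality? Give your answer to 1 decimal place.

Social marginal cost = private MC + MEC = 37.5 + 1.4x.
Set SMC = demand: 37.5 + 1.4x = 148.5 - 0.5x → x* = 58.4211.
The Pigouvian tax equals MEC at x*: 10.4 + 0.4×58.4211 = 33.7684.

tax = 33.8 per unit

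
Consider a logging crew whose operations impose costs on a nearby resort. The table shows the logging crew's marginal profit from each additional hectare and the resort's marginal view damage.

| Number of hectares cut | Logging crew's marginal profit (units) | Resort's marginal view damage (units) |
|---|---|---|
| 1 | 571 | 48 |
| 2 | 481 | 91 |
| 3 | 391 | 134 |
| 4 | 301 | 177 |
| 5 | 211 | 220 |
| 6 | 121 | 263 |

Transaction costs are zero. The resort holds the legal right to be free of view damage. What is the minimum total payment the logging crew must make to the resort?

Efficient level: marginal profit ≥ marginal view damage through level 4, so k* = 4.
With the resort holding the right, the logging crew must at least compensate total damage at k*: 48 + 91 + 134 + 177 = 450.

450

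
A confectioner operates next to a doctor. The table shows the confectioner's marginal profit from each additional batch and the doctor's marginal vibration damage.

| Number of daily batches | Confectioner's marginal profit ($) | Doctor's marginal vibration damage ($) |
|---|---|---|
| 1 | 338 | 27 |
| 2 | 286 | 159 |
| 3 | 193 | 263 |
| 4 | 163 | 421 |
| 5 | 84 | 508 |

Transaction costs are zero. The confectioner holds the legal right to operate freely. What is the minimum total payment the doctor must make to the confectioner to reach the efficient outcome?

Left alone the confectioner would choose level 5 (marginal profit stays positive).
Efficient level: k* = 2 (marginal profit ≥ marginal vibration damage through 2).
The doctor must at least cover the confectioner's forgone profit from cutting 5→2: 193 + 163 + 84 = 440.

$440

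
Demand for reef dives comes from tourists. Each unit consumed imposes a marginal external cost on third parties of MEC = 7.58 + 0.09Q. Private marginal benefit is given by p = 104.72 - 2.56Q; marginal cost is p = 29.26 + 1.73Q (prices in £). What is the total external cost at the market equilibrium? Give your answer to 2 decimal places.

Market equilibrium (private): 29.26 + 1.73Q = 104.72 - 2.56Q → Q_m = 17.5897.
Total external cost = ∫₀^{Q_m} (7.58 + 0.09Q) dQ = 7.58×17.5897 + ½×0.09×17.5897² = 147.2528.

£147.25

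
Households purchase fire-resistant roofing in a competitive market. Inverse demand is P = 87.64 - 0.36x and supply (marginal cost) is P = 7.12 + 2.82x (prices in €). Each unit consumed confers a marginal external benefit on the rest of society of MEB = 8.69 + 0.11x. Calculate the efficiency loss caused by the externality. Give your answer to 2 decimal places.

Market equilibrium (private): 7.12 + 2.82x = 87.64 - 0.36x → x_m = 25.3208.
Social marginal benefit = demand + MEB = 96.33 - 0.25x.
Set SMB = MC: 96.33 - 0.25x = 7.12 + 2.82x → x* = 29.0586.
The welfare-loss triangle has base |x_m − x*| and height MEB(x_m) (the vertical gap between SMB and MC is zero at x* and MEB at x_m).
DWL = ½ × 3.7378 × 11.4753 = 21.4462.

DWL = €21.45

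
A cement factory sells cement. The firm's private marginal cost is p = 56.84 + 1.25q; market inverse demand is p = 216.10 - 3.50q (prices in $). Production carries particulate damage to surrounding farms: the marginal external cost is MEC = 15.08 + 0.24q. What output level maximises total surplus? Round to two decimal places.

q* = 28.89

Social marginal cost = private MC + MEC = 71.92 + 1.49q.
Set SMC = demand: 71.92 + 1.49q = 216.10 - 3.50q → q* = 28.8938.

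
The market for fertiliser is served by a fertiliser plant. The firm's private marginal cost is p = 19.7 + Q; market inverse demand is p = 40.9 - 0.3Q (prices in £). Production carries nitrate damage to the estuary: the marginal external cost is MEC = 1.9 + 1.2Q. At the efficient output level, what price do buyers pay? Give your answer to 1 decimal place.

P = £38.6

Social marginal cost = private MC + MEC = 21.6 + 2.2Q.
Set SMC = demand: 21.6 + 2.2Q = 40.9 - 0.3Q → Q* = 7.7200.
Consumer price on the demand curve at Q*: 40.9 − 0.3×7.7200 = 38.5840.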